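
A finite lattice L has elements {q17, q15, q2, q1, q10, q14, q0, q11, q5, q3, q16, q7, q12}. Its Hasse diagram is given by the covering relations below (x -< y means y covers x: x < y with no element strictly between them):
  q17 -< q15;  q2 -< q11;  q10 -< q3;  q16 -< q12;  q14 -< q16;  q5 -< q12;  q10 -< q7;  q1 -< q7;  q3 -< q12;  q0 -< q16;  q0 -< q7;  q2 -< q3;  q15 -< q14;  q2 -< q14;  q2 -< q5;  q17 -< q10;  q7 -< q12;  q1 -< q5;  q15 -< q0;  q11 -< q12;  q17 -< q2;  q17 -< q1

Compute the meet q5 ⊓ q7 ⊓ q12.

q1

Common lower bounds of {q5, q7, q12}: q1, q17.
The greatest among these is q1.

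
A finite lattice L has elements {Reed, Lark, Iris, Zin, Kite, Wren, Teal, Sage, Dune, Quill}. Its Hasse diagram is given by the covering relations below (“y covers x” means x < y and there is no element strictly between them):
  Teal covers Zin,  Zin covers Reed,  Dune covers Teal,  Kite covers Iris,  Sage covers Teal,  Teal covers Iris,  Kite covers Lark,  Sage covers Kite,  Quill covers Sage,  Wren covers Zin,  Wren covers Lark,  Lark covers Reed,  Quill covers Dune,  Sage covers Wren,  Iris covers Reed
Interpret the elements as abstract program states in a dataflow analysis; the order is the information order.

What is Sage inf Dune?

Teal

Common lower bounds of {Sage, Dune}: Iris, Reed, Teal, Zin.
The greatest among these is Teal.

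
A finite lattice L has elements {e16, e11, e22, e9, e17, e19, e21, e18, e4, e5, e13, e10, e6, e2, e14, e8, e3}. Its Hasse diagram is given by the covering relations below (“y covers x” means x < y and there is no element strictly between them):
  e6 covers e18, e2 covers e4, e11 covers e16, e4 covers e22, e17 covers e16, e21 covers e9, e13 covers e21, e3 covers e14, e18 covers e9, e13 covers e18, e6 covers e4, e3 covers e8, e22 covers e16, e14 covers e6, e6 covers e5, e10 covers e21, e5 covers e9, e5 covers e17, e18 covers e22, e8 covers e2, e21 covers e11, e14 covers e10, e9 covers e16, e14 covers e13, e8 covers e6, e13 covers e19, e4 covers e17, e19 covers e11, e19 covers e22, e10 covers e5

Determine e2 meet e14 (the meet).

e4

Common lower bounds of {e2, e14}: e16, e17, e22, e4.
The greatest among these is e4.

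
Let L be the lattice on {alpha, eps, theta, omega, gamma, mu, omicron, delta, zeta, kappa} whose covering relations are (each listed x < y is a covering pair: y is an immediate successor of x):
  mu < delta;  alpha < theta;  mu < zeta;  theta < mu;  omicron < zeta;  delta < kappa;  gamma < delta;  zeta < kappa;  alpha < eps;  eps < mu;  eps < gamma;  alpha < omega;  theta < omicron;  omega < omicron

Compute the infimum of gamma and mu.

Common lower bounds of {gamma, mu}: alpha, eps.
The greatest among these is eps.

eps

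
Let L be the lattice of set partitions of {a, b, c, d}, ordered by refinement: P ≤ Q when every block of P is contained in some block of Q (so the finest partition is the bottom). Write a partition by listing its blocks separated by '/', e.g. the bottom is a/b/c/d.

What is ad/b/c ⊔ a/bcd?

Common upper bounds of {ad/b/c, a/bcd}: abcd.
The least among these is abcd.

abcd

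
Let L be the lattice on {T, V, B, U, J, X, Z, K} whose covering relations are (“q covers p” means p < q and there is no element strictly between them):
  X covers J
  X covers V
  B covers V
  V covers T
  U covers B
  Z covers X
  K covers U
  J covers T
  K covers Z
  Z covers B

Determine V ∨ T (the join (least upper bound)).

V

Common upper bounds of {V, T}: B, K, U, V, X, Z.
The least among these is V.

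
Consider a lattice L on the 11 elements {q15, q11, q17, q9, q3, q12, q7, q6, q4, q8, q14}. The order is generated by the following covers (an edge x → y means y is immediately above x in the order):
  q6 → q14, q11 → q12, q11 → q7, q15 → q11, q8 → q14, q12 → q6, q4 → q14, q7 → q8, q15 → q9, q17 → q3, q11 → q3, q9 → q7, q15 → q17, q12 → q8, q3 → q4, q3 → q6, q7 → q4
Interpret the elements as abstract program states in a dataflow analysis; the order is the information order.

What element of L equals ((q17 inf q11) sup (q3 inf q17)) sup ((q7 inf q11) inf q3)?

q3

q17 ∧ q11 = q15
q3 ∧ q17 = q17
q15 ∨ q17 = q17
q7 ∧ q11 = q11
q11 ∧ q3 = q11
q17 ∨ q11 = q3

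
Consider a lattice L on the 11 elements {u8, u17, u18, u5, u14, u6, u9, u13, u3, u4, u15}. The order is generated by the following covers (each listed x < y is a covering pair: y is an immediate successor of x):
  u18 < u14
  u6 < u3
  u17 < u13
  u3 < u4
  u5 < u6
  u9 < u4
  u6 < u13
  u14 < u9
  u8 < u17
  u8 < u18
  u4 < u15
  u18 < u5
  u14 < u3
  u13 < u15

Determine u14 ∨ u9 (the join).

Common upper bounds of {u14, u9}: u15, u4, u9.
The least among these is u9.

u9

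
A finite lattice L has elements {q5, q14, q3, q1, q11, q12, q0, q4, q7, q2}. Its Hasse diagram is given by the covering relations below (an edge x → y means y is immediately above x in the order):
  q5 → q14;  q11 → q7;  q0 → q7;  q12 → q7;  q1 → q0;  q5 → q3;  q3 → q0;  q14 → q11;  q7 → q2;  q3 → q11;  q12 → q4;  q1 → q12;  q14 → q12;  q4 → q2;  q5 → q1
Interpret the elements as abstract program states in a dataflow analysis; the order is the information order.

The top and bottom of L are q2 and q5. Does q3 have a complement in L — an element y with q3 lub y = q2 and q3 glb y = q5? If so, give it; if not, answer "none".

q4

Need y with q3 ∨ y = q2 and q3 ∧ y = q5.
Checking each element gives: q4.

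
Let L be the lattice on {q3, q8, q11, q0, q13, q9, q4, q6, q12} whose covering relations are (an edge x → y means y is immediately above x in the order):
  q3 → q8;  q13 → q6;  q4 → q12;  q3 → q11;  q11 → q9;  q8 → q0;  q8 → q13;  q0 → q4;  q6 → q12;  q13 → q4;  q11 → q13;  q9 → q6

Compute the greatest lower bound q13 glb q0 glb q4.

Common lower bounds of {q13, q0, q4}: q3, q8.
The greatest among these is q8.

q8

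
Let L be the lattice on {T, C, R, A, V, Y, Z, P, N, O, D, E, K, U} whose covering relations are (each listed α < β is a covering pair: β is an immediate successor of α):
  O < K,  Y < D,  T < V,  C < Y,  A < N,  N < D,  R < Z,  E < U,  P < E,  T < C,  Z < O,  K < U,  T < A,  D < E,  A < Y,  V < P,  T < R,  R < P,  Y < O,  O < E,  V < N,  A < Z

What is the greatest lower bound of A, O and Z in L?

Common lower bounds of {A, O, Z}: A, T.
The greatest among these is A.

A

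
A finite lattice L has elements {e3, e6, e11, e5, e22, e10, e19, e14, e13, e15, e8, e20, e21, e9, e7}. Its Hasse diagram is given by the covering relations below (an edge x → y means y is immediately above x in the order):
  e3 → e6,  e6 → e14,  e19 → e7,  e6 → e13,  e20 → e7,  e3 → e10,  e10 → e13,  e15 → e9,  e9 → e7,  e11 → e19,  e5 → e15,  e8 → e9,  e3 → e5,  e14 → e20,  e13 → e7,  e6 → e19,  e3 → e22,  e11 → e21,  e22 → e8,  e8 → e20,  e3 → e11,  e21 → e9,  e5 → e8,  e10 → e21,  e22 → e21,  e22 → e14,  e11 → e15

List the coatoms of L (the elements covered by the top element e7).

e13, e19, e20, e9

The coatoms are exactly the elements covered by e7: e13, e19, e20, e9.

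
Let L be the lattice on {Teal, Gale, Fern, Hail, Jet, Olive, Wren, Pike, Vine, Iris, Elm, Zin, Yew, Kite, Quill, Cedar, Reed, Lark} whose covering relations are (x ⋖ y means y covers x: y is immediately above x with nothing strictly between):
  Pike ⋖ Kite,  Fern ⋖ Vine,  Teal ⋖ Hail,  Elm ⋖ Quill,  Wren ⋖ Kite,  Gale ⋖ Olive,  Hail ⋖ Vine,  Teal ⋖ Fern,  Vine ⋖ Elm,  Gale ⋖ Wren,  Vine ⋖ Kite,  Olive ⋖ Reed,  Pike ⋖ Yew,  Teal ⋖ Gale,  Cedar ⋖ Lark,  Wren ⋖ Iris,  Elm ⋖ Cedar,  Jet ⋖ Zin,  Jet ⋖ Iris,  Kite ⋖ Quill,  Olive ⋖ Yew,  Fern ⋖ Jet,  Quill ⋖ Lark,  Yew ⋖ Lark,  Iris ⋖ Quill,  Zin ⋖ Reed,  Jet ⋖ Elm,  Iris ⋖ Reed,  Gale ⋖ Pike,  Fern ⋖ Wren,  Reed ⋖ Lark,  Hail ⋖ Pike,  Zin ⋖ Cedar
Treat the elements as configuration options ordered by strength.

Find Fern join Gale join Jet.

Common upper bounds of {Fern, Gale, Jet}: Iris, Lark, Quill, Reed.
The least among these is Iris.

Iris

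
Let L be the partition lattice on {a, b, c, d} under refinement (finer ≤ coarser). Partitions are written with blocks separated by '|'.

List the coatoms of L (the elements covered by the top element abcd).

The coatoms are exactly the elements covered by abcd: abc|d, abd|c, ab|cd, acd|b, ac|bd, ad|bc, a|bcd.

abc|d, abd|c, ab|cd, acd|b, ac|bd, ad|bc, a|bcd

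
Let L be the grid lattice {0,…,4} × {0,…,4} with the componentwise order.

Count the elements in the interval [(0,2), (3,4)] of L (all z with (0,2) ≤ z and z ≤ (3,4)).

The interval [(0,2), (3,4)] = {(0,2), (0,3), (0,4), (1,2), (1,3), (1,4), (2,2), (2,3), (2,4), (3,2), (3,3), (3,4)}, which has 12 elements.

12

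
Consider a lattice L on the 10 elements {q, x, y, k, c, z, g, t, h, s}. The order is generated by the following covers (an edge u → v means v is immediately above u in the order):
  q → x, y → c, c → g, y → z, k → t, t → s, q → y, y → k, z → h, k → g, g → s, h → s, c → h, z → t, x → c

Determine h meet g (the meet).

Common lower bounds of {h, g}: c, q, x, y.
The greatest among these is c.

c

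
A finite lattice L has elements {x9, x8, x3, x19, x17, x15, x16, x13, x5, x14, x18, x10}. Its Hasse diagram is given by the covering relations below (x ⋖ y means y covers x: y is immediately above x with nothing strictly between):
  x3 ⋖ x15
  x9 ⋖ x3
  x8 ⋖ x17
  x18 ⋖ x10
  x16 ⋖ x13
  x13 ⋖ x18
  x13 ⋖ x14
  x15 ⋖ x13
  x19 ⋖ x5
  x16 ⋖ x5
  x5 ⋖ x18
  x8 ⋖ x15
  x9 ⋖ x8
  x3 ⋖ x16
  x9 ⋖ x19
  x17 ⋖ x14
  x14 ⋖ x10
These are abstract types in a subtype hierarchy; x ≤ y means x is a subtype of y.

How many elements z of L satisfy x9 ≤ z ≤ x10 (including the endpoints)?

The interval [x9, x10] = {x10, x13, x14, x15, x16, x17, x18, x19, x3, x5, x8, x9}, which has 12 elements.

12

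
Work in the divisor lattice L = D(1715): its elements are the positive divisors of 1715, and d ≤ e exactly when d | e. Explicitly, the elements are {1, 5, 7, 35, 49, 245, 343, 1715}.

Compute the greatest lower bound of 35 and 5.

In the divisibility order, the meet is the greatest common divisor: gcd(35, 5) = 5.

5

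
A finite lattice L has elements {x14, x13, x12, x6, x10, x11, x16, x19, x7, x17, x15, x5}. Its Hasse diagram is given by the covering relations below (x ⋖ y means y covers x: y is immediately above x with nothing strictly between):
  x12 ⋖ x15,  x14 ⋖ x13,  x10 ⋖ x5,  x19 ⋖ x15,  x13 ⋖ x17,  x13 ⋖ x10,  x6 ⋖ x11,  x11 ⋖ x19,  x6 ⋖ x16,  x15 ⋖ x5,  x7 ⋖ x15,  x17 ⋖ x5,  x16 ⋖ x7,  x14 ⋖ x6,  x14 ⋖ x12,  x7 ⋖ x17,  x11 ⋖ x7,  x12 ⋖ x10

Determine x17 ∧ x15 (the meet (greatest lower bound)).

Common lower bounds of {x17, x15}: x11, x14, x16, x6, x7.
The greatest among these is x7.

x7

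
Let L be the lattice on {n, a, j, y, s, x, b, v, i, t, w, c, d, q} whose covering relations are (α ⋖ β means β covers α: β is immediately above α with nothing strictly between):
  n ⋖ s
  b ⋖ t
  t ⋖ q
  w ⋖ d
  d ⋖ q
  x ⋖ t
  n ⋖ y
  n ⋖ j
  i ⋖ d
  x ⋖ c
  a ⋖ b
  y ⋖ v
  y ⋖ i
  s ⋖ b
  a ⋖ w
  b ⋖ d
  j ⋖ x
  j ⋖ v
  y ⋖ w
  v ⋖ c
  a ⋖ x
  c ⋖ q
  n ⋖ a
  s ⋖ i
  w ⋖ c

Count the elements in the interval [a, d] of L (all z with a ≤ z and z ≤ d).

The interval [a, d] = {a, b, d, w}, which has 4 elements.

4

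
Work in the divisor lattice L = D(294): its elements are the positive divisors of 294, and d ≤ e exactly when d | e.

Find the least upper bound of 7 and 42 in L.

Common upper bounds of {7, 42}: 294, 42.
The least among these is 42.

42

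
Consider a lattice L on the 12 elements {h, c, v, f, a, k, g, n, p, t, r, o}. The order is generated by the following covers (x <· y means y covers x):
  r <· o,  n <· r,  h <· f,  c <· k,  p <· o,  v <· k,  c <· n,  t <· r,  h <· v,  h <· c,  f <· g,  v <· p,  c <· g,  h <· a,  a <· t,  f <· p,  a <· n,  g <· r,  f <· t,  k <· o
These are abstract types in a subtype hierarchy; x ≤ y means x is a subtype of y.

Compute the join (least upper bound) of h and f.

f

Common upper bounds of {h, f}: f, g, o, p, r, t.
The least among these is f.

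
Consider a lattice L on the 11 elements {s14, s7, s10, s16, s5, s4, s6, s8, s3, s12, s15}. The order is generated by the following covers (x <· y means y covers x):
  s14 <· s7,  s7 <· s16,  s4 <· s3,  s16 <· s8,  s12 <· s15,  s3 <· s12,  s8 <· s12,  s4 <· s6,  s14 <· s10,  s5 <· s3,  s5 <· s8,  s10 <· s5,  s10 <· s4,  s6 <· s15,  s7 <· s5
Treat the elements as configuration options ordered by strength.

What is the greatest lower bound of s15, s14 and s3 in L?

s14

Common lower bounds of {s15, s14, s3}: s14.
The greatest among these is s14.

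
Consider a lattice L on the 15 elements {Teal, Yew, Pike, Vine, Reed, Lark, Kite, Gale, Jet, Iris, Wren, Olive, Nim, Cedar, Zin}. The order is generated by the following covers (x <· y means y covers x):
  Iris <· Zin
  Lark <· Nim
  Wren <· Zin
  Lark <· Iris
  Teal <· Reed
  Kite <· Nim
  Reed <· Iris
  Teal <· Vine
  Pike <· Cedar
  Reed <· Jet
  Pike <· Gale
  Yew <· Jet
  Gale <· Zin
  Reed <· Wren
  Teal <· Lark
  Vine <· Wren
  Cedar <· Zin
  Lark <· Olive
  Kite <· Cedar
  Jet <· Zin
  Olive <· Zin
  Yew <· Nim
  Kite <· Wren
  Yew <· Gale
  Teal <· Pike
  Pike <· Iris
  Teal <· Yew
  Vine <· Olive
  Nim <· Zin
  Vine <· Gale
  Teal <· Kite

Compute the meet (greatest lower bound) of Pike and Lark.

Common lower bounds of {Pike, Lark}: Teal.
The greatest among these is Teal.

Teal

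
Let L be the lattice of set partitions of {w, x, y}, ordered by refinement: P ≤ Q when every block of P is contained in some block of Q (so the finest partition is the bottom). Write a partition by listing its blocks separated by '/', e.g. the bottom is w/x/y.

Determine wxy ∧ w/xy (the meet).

w/xy

Common lower bounds of {wxy, w/xy}: w/x/y, w/xy.
The greatest among these is w/xy.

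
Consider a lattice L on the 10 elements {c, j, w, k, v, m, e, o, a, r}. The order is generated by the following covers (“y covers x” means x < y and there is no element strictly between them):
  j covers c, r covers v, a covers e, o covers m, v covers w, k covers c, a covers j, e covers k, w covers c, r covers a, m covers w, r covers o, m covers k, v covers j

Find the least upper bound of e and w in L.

r

Common upper bounds of {e, w}: r.
The least among these is r.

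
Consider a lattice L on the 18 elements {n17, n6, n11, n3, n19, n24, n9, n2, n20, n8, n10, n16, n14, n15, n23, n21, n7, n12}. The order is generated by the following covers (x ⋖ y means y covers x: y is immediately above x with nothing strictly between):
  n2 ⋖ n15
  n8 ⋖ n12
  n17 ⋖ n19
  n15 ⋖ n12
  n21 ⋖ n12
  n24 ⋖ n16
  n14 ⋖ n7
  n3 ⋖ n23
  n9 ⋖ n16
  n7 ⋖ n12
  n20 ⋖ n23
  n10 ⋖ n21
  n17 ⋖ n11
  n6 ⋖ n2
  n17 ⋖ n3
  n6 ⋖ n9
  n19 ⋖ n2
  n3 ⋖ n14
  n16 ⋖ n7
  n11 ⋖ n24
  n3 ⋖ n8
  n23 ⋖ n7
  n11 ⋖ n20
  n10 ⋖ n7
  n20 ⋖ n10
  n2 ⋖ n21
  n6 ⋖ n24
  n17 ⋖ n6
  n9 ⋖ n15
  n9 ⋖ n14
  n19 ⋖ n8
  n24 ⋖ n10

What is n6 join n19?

Common upper bounds of {n6, n19}: n12, n15, n2, n21.
The least among these is n2.

n2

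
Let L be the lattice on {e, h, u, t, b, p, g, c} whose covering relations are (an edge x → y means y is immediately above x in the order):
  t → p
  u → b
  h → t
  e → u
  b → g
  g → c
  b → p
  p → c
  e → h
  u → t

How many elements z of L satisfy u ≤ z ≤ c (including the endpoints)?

6

The interval [u, c] = {b, c, g, p, t, u}, which has 6 elements.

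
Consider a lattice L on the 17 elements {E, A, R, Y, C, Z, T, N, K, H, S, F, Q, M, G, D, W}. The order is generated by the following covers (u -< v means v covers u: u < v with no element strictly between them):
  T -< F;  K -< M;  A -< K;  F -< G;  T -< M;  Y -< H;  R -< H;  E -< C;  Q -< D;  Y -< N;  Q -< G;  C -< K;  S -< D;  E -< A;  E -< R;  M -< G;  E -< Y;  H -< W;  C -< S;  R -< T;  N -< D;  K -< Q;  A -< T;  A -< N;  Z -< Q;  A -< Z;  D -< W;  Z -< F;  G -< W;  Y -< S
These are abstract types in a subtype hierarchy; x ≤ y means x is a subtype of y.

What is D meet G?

Q

Common lower bounds of {D, G}: A, C, E, K, Q, Z.
The greatest among these is Q.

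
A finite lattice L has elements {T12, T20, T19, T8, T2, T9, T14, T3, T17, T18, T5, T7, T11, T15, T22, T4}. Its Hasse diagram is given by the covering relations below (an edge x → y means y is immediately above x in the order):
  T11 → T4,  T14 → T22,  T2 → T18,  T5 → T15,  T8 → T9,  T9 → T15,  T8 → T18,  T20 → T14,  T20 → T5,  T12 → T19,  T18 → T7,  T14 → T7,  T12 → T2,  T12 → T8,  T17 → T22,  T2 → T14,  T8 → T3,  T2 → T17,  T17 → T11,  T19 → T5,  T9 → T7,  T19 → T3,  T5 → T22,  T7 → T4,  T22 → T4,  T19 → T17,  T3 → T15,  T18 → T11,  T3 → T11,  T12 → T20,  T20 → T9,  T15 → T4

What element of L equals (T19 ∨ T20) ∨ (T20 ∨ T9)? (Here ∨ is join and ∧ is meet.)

T19 ∨ T20 = T5
T20 ∨ T9 = T9
T5 ∨ T9 = T15

T15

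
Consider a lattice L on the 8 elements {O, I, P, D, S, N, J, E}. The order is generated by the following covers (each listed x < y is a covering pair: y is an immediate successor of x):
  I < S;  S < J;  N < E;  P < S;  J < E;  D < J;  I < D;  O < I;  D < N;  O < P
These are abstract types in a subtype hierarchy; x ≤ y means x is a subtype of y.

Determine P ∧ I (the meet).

Common lower bounds of {P, I}: O.
The greatest among these is O.

O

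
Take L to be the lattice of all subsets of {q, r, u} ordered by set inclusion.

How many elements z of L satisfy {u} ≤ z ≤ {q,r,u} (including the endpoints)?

The interval [{u}, {q,r,u}] = {{q,r,u}, {q,u}, {r,u}, {u}}, which has 4 elements.

4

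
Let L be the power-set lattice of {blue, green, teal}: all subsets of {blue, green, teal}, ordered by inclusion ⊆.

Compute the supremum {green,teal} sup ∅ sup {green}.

{green,teal}

Common upper bounds of {{green,teal}, ∅, {green}}: {blue,green,teal}, {green,teal}.
The least among these is {green,teal}.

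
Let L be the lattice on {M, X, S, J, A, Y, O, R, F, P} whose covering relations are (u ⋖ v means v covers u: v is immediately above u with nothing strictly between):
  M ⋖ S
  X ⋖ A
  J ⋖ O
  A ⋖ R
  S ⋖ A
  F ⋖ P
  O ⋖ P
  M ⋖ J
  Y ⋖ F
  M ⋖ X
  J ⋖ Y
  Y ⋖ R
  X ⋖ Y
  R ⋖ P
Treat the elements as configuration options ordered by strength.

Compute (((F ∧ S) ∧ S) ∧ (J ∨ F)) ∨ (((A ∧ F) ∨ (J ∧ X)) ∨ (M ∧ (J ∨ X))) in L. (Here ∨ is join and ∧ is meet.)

X

F ∧ S = M
M ∧ S = M
J ∨ F = F
M ∧ F = M
A ∧ F = X
J ∧ X = M
X ∨ M = X
J ∨ X = Y
M ∧ Y = M
X ∨ M = X
M ∨ X = X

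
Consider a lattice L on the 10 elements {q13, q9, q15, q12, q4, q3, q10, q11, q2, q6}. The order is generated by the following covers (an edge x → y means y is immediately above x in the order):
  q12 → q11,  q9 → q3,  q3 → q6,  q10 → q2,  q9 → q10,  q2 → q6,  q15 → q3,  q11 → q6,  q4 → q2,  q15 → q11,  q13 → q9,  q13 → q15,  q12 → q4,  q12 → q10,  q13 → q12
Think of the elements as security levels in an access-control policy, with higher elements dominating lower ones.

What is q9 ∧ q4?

Common lower bounds of {q9, q4}: q13.
The greatest among these is q13.

q13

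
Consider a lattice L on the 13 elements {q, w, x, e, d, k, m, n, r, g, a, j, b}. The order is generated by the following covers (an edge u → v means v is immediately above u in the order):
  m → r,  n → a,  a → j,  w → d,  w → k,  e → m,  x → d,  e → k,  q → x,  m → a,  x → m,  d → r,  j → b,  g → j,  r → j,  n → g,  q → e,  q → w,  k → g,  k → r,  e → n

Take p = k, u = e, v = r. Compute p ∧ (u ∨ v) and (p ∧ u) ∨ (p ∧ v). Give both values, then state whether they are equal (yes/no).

u ∨ v = r, so p ∧ (u ∨ v) = k ∧ r = k.
p ∧ u = e and p ∧ v = k, so (p ∧ u) ∨ (p ∧ v) = e ∨ k = k.
Equal: yes.

k; k; yes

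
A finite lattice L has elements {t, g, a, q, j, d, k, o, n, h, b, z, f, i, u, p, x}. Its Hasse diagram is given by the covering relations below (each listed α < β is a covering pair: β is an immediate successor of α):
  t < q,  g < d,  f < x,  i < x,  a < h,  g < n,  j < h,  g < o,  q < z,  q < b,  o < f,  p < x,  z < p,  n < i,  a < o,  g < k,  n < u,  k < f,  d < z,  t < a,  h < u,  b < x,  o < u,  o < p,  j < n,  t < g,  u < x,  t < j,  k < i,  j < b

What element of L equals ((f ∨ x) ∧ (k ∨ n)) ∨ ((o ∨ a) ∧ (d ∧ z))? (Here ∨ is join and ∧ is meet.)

i

f ∨ x = x
k ∨ n = i
x ∧ i = i
o ∨ a = o
d ∧ z = d
o ∧ d = g
i ∨ g = i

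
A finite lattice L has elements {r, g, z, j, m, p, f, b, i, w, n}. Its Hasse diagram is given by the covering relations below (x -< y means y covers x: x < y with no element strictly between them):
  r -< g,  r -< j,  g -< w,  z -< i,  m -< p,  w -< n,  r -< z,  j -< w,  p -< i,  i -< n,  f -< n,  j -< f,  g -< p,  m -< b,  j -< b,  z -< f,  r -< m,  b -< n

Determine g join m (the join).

p

Common upper bounds of {g, m}: i, n, p.
The least among these is p.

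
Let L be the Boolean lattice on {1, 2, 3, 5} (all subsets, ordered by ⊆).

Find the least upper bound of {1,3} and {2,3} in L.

Common upper bounds of {{1,3}, {2,3}}: {1,2,3,5}, {1,2,3}.
The least among these is {1,2,3}.

{1,2,3}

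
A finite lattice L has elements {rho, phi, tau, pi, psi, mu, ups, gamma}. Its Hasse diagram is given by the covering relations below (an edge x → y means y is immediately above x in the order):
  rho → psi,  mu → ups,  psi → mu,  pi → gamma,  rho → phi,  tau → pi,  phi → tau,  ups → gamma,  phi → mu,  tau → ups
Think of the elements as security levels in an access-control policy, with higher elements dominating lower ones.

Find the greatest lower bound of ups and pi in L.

Common lower bounds of {ups, pi}: phi, rho, tau.
The greatest among these is tau.

tau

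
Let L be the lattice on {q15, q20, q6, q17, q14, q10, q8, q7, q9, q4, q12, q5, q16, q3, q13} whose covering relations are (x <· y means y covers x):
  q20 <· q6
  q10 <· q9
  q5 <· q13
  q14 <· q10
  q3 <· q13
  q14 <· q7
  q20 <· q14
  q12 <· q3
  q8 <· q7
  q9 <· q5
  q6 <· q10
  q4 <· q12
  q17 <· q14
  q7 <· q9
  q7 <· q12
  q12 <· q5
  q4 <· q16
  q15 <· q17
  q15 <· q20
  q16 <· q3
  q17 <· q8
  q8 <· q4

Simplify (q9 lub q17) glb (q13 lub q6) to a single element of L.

q9

q9 ∨ q17 = q9
q13 ∨ q6 = q13
q9 ∧ q13 = q9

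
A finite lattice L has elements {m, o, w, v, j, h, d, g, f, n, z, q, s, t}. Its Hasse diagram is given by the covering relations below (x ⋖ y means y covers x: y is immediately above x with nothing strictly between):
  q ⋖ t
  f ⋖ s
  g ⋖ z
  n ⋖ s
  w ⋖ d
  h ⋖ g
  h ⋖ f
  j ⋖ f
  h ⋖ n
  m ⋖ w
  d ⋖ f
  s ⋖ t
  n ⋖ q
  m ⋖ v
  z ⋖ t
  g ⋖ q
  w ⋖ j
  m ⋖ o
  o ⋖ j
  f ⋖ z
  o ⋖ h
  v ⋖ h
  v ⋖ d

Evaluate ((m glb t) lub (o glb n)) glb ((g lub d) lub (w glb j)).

o

m ∧ t = m
o ∧ n = o
m ∨ o = o
g ∨ d = z
w ∧ j = w
z ∨ w = z
o ∧ z = o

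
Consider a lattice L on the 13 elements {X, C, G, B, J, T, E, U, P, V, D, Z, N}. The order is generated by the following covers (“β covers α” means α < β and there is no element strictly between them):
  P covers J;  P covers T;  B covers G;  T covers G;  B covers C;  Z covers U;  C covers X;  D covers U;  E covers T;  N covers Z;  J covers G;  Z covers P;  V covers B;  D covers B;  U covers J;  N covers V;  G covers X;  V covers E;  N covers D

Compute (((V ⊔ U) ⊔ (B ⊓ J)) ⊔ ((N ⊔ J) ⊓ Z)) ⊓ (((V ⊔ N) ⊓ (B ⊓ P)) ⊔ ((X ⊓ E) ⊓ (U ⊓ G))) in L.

V ∨ U = N
B ∧ J = G
N ∨ G = N
N ∨ J = N
N ∧ Z = Z
N ∨ Z = N
V ∨ N = N
B ∧ P = G
N ∧ G = G
X ∧ E = X
U ∧ G = G
X ∧ G = X
G ∨ X = G
N ∧ G = G

G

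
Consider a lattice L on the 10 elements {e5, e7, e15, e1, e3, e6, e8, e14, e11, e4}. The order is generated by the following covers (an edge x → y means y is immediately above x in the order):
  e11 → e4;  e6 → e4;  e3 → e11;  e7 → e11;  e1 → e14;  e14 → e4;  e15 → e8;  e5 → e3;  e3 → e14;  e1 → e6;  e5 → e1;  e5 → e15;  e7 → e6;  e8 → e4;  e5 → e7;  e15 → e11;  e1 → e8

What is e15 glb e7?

e5

Common lower bounds of {e15, e7}: e5.
The greatest among these is e5.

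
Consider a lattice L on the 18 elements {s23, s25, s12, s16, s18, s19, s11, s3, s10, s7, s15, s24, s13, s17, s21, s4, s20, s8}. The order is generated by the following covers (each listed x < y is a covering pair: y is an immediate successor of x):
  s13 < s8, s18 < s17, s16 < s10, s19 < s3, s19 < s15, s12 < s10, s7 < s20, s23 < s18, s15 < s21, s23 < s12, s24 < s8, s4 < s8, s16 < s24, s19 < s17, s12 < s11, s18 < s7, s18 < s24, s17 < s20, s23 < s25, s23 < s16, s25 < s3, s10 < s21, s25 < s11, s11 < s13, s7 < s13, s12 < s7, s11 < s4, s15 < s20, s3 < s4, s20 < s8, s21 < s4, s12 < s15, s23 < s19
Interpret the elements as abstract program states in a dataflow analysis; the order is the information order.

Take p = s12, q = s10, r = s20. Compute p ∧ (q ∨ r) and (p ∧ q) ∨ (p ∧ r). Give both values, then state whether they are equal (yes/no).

q ∨ r = s8, so p ∧ (q ∨ r) = s12 ∧ s8 = s12.
p ∧ q = s12 and p ∧ r = s12, so (p ∧ q) ∨ (p ∧ r) = s12 ∨ s12 = s12.
Equal: yes.

s12; s12; yes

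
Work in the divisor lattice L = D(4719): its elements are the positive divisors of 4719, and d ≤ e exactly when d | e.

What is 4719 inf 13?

Common lower bounds of {4719, 13}: 1, 13.
The greatest among these is 13.

13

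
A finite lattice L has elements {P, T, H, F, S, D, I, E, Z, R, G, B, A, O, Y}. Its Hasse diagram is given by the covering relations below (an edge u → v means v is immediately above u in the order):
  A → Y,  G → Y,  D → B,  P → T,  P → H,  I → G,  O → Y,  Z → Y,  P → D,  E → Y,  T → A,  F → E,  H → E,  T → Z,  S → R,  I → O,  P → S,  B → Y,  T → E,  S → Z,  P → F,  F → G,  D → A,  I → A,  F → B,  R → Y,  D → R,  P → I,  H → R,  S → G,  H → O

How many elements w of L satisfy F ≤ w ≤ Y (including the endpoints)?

5

The interval [F, Y] = {B, E, F, G, Y}, which has 5 elements.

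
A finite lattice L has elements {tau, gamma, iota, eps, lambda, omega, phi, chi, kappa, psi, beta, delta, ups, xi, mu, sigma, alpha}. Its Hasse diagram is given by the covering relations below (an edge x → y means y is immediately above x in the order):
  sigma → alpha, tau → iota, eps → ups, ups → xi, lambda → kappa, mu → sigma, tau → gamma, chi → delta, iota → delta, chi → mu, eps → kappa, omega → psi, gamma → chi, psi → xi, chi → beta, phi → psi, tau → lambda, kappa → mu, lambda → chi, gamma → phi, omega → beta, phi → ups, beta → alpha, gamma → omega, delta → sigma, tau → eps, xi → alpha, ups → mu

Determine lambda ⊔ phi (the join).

Common upper bounds of {lambda, phi}: alpha, mu, sigma.
The least among these is mu.

mu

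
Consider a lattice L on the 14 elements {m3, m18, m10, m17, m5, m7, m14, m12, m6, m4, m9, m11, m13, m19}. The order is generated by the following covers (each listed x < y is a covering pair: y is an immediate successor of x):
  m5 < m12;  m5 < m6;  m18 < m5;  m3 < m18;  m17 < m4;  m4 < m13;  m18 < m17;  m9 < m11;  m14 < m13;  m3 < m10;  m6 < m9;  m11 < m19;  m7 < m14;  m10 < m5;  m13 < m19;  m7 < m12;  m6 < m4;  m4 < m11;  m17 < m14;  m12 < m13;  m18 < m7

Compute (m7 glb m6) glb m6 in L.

m18

m7 ∧ m6 = m18
m18 ∧ m6 = m18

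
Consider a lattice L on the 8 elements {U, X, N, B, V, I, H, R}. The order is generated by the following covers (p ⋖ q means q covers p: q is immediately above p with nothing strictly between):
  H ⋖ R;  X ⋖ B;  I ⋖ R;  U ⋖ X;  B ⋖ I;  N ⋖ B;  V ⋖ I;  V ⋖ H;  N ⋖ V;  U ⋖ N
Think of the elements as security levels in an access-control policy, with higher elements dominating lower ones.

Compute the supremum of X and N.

B

Common upper bounds of {X, N}: B, I, R.
The least among these is B.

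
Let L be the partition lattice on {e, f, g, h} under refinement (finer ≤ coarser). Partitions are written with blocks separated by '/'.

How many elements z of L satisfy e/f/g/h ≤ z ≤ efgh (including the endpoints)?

The interval [e/f/g/h, efgh] = {e/f/g/h, e/f/gh, e/fg/h, e/fgh, e/fh/g, ef/g/h, ef/gh, efg/h, efgh, efh/g, eg/f/h, eg/fh, egh/f, eh/f/g, eh/fg}, which has 15 elements.

15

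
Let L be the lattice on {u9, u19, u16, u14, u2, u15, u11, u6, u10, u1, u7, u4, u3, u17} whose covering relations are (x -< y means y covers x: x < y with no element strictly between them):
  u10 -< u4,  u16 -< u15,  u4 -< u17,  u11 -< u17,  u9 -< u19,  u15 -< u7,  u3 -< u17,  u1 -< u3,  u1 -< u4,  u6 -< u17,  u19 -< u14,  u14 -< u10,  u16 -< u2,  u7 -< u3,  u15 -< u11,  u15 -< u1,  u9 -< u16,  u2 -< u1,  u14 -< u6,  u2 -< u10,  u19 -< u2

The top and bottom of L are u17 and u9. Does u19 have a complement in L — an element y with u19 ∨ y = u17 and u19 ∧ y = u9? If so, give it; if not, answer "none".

Need y with u19 ∨ y = u17 and u19 ∧ y = u9.
Checking each element gives: u11.

u11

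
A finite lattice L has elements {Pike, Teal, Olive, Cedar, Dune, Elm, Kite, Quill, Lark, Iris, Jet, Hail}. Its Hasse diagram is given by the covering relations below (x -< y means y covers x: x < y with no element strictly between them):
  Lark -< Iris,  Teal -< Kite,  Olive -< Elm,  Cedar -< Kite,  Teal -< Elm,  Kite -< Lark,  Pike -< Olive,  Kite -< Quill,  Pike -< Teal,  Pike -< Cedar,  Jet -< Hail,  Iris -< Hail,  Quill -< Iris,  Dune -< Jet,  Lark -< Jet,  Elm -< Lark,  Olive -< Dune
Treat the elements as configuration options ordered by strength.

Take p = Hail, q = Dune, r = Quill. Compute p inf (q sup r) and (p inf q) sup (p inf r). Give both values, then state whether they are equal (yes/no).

q sup r = Hail, so p inf (q sup r) = Hail inf Hail = Hail.
p inf q = Dune and p inf r = Quill, so (p inf q) sup (p inf r) = Dune sup Quill = Hail.
Equal: yes.

Hail; Hail; yes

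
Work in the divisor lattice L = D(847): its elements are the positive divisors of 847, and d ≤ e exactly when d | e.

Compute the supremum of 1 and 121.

121

In the divisibility order, the join is the least common multiple: lcm(1, 121) = 121.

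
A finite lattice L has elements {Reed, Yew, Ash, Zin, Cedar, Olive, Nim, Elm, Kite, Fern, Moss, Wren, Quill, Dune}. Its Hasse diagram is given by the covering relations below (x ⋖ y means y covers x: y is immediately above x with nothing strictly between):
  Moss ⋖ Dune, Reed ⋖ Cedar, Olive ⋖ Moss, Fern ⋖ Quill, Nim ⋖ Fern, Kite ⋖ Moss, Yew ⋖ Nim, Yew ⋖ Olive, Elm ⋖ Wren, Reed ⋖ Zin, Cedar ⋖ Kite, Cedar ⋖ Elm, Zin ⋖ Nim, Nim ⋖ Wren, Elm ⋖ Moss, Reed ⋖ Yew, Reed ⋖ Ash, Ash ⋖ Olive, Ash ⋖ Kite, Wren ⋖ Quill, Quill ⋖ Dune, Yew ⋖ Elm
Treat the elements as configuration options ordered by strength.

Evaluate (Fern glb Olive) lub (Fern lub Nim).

Fern ∧ Olive = Yew
Fern ∨ Nim = Fern
Yew ∨ Fern = Fern

Fern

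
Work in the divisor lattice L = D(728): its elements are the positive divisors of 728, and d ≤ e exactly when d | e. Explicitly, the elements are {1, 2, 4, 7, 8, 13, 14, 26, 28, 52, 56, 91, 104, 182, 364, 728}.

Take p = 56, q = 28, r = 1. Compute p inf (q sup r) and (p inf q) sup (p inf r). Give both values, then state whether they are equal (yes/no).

q sup r = 28, so p inf (q sup r) = 56 inf 28 = 28.
p inf q = 28 and p inf r = 1, so (p inf q) sup (p inf r) = 28 sup 1 = 28.
Equal: yes.

28; 28; yes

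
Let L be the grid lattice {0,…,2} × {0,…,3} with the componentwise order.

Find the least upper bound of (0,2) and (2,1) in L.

(2,2)

In a product of chains, the join is componentwise max, giving (2,2).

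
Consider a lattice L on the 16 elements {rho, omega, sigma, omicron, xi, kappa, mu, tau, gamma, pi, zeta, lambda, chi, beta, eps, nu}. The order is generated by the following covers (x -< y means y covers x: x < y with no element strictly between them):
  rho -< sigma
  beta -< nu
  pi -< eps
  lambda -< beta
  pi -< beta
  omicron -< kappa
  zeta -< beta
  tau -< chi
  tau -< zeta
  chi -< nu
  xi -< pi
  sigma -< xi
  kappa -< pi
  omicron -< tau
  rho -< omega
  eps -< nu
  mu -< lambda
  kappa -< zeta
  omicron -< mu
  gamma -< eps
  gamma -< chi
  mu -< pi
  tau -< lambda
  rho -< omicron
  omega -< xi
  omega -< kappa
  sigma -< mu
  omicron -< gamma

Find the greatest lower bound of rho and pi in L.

Common lower bounds of {rho, pi}: rho.
The greatest among these is rho.

rho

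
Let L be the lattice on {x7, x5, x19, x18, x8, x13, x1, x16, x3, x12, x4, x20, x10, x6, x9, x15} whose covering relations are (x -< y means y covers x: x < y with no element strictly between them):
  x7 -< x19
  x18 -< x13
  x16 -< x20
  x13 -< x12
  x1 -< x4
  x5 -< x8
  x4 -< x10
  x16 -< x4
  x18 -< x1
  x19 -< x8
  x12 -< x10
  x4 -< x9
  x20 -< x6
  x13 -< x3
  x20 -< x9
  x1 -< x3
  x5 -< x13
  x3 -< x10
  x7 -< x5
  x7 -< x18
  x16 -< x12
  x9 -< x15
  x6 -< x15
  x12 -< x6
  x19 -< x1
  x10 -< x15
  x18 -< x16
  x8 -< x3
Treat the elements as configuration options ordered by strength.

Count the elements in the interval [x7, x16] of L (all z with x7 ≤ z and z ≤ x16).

The interval [x7, x16] = {x16, x18, x7}, which has 3 elements.

3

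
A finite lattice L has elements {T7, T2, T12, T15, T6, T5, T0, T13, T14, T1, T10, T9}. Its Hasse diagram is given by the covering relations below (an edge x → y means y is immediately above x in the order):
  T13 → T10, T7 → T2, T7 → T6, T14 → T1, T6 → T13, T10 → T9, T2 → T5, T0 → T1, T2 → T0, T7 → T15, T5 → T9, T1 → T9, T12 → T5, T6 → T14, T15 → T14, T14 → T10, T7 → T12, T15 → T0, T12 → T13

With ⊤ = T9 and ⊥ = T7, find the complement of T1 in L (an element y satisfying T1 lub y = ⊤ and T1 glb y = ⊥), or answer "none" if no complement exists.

T12

Need y with T1 ∨ y = T9 and T1 ∧ y = T7.
Checking each element gives: T12.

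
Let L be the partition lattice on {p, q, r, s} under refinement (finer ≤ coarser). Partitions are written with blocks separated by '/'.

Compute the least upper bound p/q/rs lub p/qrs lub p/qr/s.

p/qrs

The join of p/q/rs, p/qrs, p/qr/s merges any blocks that overlap across the partitions, giving p/qrs.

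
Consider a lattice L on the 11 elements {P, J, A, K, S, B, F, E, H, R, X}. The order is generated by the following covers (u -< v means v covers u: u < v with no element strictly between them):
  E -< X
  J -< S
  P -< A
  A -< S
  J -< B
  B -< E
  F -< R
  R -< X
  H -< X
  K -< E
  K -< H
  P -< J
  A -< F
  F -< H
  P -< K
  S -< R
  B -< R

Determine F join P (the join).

F

Common upper bounds of {F, P}: F, H, R, X.
The least among these is F.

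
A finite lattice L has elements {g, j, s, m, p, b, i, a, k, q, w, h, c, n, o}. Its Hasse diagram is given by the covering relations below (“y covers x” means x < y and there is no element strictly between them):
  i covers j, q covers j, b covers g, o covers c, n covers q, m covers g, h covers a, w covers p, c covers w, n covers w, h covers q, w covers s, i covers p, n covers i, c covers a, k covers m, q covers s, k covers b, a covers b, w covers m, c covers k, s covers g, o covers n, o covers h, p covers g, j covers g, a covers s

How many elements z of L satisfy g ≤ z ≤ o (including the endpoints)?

The interval [g, o] = {a, b, c, g, h, i, j, k, m, n, o, p, q, s, w}, which has 15 elements.

15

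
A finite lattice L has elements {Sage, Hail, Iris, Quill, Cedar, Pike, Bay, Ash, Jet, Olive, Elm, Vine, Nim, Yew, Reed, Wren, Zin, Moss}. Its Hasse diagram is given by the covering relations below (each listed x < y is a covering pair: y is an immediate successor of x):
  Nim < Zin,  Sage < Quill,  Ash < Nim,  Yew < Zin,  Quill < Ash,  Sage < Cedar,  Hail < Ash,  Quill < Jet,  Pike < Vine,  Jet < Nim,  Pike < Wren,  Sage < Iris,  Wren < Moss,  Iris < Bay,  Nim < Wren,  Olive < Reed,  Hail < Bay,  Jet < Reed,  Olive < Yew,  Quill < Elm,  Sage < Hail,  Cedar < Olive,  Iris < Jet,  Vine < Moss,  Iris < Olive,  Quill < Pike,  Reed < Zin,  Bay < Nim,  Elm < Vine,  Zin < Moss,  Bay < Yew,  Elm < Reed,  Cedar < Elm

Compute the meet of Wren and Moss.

Wren

Common lower bounds of {Wren, Moss}: Ash, Bay, Hail, Iris, Jet, Nim, Pike, Quill, Sage, Wren.
The greatest among these is Wren.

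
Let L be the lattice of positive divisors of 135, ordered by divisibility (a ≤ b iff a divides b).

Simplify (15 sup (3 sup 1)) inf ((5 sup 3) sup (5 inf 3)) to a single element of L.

15

3 ∨ 1 = 3
15 ∨ 3 = 15
5 ∨ 3 = 15
5 ∧ 3 = 1
15 ∨ 1 = 15
15 ∧ 15 = 15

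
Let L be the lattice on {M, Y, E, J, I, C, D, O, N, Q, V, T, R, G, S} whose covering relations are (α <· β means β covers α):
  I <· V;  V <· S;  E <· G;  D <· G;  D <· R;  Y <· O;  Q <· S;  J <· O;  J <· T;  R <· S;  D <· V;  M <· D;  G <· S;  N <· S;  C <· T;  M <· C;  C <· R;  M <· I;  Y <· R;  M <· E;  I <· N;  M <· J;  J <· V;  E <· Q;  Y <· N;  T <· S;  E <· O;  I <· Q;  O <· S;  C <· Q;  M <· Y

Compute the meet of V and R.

Common lower bounds of {V, R}: D, M.
The greatest among these is D.

D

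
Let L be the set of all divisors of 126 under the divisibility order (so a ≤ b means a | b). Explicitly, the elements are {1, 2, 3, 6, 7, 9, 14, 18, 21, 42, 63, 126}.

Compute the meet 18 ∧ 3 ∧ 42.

In the divisibility order, the meet is the greatest common divisor: gcd(18, 3, 42) = 3.

3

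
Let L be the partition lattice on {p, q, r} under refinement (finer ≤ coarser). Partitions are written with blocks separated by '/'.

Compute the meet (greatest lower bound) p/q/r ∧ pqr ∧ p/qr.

p/q/r

Common lower bounds of {p/q/r, pqr, p/qr}: p/q/r.
The greatest among these is p/q/r.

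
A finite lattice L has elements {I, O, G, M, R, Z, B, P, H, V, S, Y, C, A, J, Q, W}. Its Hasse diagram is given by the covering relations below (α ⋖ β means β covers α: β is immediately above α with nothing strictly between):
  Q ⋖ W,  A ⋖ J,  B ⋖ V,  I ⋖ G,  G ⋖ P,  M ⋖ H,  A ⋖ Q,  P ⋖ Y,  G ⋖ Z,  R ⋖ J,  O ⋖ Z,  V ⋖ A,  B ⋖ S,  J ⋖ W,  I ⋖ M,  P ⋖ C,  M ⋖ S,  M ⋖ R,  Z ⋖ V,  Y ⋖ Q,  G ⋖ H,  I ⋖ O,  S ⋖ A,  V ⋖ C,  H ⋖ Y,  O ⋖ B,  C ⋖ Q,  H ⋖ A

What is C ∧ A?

Common lower bounds of {C, A}: B, G, I, O, V, Z.
The greatest among these is V.

V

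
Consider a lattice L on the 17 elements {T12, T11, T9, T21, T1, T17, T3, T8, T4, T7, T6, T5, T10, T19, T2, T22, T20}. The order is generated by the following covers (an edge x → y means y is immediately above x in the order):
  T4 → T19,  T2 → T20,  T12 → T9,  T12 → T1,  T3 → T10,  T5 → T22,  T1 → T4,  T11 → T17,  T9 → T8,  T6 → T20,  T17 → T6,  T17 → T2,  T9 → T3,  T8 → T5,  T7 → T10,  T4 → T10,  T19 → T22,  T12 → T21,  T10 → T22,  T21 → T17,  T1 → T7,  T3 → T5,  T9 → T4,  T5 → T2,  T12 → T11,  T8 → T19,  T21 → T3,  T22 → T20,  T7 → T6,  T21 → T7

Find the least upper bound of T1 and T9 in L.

Common upper bounds of {T1, T9}: T10, T19, T20, T22, T4.
The least among these is T4.

T4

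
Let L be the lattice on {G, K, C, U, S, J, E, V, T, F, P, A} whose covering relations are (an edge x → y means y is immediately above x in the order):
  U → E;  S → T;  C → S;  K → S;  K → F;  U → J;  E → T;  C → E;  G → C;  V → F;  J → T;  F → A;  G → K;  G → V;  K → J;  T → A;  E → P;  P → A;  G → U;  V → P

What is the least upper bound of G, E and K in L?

Common upper bounds of {G, E, K}: A, T.
The least among these is T.

T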